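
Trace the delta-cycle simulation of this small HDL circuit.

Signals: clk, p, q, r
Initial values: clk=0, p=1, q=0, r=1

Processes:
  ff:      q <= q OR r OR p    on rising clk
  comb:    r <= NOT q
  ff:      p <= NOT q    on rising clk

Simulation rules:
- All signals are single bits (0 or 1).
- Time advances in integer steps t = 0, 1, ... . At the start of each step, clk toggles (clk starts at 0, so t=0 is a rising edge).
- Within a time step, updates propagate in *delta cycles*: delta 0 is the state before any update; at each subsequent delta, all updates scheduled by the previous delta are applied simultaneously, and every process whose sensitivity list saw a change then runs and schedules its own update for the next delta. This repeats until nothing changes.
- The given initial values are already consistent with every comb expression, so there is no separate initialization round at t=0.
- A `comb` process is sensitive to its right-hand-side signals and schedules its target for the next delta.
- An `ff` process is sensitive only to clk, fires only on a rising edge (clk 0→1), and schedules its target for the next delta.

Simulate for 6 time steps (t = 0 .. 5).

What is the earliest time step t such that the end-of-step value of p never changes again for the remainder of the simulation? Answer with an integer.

[bits: p,q,clk,r]
t=0: Δ0=1001 Δ1=1011 Δ2=1111 Δ3=1110 | 3Δ
t=1: Δ0=1110 Δ1=1100 | 1Δ
t=2: Δ0=1100 Δ1=1110 Δ2=0110 | 2Δ
t=3: Δ0=0110 Δ1=0100 | 1Δ
t=4: Δ0=0100 Δ1=0110 | 1Δ
t=5: Δ0=0110 Δ1=0100 | 1Δ

2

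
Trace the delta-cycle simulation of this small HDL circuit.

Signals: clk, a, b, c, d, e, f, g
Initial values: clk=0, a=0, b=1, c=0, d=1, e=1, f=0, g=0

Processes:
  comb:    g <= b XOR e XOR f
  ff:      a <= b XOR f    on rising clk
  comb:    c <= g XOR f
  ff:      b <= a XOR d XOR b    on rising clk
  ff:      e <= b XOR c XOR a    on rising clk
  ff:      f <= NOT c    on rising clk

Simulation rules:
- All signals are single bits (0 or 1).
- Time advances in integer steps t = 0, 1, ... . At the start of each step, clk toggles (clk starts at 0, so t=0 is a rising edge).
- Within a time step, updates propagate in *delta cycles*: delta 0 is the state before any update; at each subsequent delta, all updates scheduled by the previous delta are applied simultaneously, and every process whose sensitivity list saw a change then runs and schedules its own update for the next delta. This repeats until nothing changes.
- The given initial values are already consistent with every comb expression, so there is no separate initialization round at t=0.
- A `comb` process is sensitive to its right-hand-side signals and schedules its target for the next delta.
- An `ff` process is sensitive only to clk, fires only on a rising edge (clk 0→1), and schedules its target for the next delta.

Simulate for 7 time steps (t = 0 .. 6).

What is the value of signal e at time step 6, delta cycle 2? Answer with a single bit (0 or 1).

1

[bits: b,a,g,c,d,clk,e,f]
t=0: Δ0=10001010 Δ1=10001110 Δ2=01001111 Δ3=01011111 | 3Δ
t=1: Δ0=01011111 Δ1=01011011 | 1Δ
t=2: Δ0=01011011 Δ1=01011111 Δ2=01011100 Δ3=01001100 | 3Δ
t=3: Δ0=01001100 Δ1=01001000 | 1Δ
t=4: Δ0=01001000 Δ1=01001100 Δ2=00001111 Δ3=00011111 | 3Δ
t=5: Δ0=00011111 Δ1=00011011 | 1Δ
t=6: Δ0=00011011 Δ1=00011111 Δ2=11011110 Δ3=11001110 | 3Δ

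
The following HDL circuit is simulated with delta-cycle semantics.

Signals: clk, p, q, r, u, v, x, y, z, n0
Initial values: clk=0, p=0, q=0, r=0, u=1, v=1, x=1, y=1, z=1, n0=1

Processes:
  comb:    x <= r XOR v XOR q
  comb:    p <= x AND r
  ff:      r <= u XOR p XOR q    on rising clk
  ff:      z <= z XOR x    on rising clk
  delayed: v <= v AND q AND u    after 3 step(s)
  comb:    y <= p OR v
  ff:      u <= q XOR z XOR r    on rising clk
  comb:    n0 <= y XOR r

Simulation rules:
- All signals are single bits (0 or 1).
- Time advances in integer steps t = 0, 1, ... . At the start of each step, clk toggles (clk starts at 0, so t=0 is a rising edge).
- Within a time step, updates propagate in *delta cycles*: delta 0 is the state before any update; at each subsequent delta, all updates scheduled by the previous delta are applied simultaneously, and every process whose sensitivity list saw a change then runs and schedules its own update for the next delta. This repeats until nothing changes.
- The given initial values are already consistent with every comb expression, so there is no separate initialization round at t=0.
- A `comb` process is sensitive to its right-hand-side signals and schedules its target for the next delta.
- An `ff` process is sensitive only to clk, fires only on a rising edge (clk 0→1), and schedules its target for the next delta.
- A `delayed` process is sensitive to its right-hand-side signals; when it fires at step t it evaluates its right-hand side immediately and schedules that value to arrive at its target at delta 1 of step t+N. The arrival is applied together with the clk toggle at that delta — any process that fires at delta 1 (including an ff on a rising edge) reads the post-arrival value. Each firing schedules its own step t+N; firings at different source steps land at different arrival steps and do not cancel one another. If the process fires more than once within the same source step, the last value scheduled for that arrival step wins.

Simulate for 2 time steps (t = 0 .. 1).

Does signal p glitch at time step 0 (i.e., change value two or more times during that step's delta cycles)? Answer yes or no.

yes

[bits: q,clk,u,v,n0,r,z,y,p,x]
t=0: Δ0=0011101101 Δ1=0111101101 Δ2=0111110101 Δ3=0111010110 Δ4=0111010100 | 4Δ
t=1: Δ0=0111010100 Δ1=0011010100 | 1Δ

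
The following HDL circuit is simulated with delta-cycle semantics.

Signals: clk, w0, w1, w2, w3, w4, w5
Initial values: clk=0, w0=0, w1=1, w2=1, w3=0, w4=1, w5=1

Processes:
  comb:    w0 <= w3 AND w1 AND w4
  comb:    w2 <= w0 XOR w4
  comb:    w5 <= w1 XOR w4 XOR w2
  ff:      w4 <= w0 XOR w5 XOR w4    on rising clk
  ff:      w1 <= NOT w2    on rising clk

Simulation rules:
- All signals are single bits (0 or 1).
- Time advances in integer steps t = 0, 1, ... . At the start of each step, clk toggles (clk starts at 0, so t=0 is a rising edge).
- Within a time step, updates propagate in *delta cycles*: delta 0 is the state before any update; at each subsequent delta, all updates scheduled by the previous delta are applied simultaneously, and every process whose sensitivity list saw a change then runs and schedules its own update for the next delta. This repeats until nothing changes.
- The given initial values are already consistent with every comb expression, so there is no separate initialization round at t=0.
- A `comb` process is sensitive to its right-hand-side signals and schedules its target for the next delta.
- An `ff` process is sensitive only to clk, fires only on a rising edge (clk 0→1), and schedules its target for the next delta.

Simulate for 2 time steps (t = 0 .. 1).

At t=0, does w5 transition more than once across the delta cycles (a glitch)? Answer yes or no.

no

t0.Δ0 w2=1 w5=1 clk=0 w3=0 w0=0 w4=1 w1=1
t0.Δ1 w2=1 w5=1 clk=1 w3=0 w0=0 w4=1 w1=1
t0.Δ2 w2=1 w5=1 clk=1 w3=0 w0=0 w4=0 w1=0
t0.Δ3 w2=0 w5=1 clk=1 w3=0 w0=0 w4=0 w1=0
t0.Δ4 w2=0 w5=0 clk=1 w3=0 w0=0 w4=0 w1=0
t1.Δ0 w2=0 w5=0 clk=1 w3=0 w0=0 w4=0 w1=0
t1.Δ1 w2=0 w5=0 clk=0 w3=0 w0=0 w4=0 w1=0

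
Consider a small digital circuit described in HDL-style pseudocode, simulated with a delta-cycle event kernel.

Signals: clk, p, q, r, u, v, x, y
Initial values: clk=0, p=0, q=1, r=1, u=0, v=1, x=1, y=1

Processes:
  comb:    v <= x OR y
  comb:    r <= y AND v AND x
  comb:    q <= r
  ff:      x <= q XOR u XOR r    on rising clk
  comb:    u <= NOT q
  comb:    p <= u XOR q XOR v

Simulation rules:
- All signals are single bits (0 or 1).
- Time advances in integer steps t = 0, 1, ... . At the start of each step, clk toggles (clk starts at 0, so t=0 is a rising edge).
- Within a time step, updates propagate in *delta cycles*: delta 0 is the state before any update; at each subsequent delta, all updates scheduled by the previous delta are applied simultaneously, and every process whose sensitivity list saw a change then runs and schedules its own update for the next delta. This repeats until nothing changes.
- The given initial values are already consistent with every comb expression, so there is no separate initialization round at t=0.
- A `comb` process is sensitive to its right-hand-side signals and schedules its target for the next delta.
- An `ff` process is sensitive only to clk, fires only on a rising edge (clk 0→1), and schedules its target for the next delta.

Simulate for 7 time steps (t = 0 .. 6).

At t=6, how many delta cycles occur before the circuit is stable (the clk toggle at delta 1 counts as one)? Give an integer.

6

[bits: y,x,p,r,clk,q,v,u]
t=0: Δ0=11010110 Δ1=11011110 Δ2=10011110 Δ3=10001110 Δ4=10001010 Δ5=10101011 Δ6=10001011 | 6Δ
t=1: Δ0=10001011 Δ1=10000011 | 1Δ
t=2: Δ0=10000011 Δ1=10001011 Δ2=11001011 Δ3=11011011 Δ4=11011111 Δ5=11111110 Δ6=11011110 | 6Δ
t=3: Δ0=11011110 Δ1=11010110 | 1Δ
t=4: Δ0=11010110 Δ1=11011110 Δ2=10011110 Δ3=10001110 Δ4=10001010 Δ5=10101011 Δ6=10001011 | 6Δ
t=5: Δ0=10001011 Δ1=10000011 | 1Δ
t=6: Δ0=10000011 Δ1=10001011 Δ2=11001011 Δ3=11011011 Δ4=11011111 Δ5=11111110 Δ6=11011110 | 6Δ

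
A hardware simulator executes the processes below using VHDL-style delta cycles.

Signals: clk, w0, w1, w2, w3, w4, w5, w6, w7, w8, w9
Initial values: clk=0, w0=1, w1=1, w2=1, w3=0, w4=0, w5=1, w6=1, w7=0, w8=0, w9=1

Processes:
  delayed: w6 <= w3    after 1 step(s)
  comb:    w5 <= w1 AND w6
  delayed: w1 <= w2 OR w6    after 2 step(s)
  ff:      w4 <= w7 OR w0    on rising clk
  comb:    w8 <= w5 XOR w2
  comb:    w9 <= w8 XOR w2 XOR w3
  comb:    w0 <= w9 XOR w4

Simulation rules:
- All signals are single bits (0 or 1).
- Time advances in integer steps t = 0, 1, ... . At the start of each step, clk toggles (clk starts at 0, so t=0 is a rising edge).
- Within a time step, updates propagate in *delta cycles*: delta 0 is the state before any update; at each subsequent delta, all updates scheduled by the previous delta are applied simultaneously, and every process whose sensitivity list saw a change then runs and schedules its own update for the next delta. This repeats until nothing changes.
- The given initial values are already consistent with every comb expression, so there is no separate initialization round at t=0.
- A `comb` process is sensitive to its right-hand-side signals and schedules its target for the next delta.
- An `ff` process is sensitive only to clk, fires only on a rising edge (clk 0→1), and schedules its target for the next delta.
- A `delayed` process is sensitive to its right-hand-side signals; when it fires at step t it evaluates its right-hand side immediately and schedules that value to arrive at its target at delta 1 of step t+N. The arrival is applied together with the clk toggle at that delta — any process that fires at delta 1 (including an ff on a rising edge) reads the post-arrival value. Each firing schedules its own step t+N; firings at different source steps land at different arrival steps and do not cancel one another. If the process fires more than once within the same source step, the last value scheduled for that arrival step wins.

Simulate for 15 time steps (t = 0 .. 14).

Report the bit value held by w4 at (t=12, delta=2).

t=0 Δ0: w6=1 w5=1 w2=1 w9=1 w3=0 w8=0 w4=0 w7=0 w0=1 clk=0 w1=1
  Δ1: clk:0→1
  Δ2: w4:0→1
  Δ3: w0:1→0
  (3Δ to stable)
t=1 Δ0: w6=1 w5=1 w2=1 w9=1 w3=0 w8=0 w4=1 w7=0 w0=0 clk=1 w1=1
  Δ1: clk:1→0
  (1Δ to stable)
t=2 Δ0: w6=1 w5=1 w2=1 w9=1 w3=0 w8=0 w4=1 w7=0 w0=0 clk=0 w1=1
  Δ1: clk:0→1
  Δ2: w4:1→0
  Δ3: w0:0→1
  (3Δ to stable)
t=3 Δ0: w6=1 w5=1 w2=1 w9=1 w3=0 w8=0 w4=0 w7=0 w0=1 clk=1 w1=1
  Δ1: clk:1→0
  (1Δ to stable)
t=4 Δ0: w6=1 w5=1 w2=1 w9=1 w3=0 w8=0 w4=0 w7=0 w0=1 clk=0 w1=1
  Δ1: clk:0→1
  Δ2: w4:0→1
  Δ3: w0:1→0
  (3Δ to stable)
t=5 Δ0: w6=1 w5=1 w2=1 w9=1 w3=0 w8=0 w4=1 w7=0 w0=0 clk=1 w1=1
  Δ1: clk:1→0
  (1Δ to stable)
t=6 Δ0: w6=1 w5=1 w2=1 w9=1 w3=0 w8=0 w4=1 w7=0 w0=0 clk=0 w1=1
  Δ1: clk:0→1
  Δ2: w4:1→0
  Δ3: w0:0→1
  (3Δ to stable)
t=7 Δ0: w6=1 w5=1 w2=1 w9=1 w3=0 w8=0 w4=0 w7=0 w0=1 clk=1 w1=1
  Δ1: clk:1→0
  (1Δ to stable)
t=8 Δ0: w6=1 w5=1 w2=1 w9=1 w3=0 w8=0 w4=0 w7=0 w0=1 clk=0 w1=1
  Δ1: clk:0→1
  Δ2: w4:0→1
  Δ3: w0:1→0
  (3Δ to stable)
t=9 Δ0: w6=1 w5=1 w2=1 w9=1 w3=0 w8=0 w4=1 w7=0 w0=0 clk=1 w1=1
  Δ1: clk:1→0
  (1Δ to stable)
t=10 Δ0: w6=1 w5=1 w2=1 w9=1 w3=0 w8=0 w4=1 w7=0 w0=0 clk=0 w1=1
  Δ1: clk:0→1
  Δ2: w4:1→0
  Δ3: w0:0→1
  (3Δ to stable)
t=11 Δ0: w6=1 w5=1 w2=1 w9=1 w3=0 w8=0 w4=0 w7=0 w0=1 clk=1 w1=1
  Δ1: clk:1→0
  (1Δ to stable)
t=12 Δ0: w6=1 w5=1 w2=1 w9=1 w3=0 w8=0 w4=0 w7=0 w0=1 clk=0 w1=1
  Δ1: clk:0→1
  Δ2: w4:0→1
  Δ3: w0:1→0
  (3Δ to stable)
t=13 Δ0: w6=1 w5=1 w2=1 w9=1 w3=0 w8=0 w4=1 w7=0 w0=0 clk=1 w1=1
  Δ1: clk:1→0
  (1Δ to stable)
t=14 Δ0: w6=1 w5=1 w2=1 w9=1 w3=0 w8=0 w4=1 w7=0 w0=0 clk=0 w1=1
  Δ1: clk:0→1
  Δ2: w4:1→0
  Δ3: w0:0→1
  (3Δ to stable)

1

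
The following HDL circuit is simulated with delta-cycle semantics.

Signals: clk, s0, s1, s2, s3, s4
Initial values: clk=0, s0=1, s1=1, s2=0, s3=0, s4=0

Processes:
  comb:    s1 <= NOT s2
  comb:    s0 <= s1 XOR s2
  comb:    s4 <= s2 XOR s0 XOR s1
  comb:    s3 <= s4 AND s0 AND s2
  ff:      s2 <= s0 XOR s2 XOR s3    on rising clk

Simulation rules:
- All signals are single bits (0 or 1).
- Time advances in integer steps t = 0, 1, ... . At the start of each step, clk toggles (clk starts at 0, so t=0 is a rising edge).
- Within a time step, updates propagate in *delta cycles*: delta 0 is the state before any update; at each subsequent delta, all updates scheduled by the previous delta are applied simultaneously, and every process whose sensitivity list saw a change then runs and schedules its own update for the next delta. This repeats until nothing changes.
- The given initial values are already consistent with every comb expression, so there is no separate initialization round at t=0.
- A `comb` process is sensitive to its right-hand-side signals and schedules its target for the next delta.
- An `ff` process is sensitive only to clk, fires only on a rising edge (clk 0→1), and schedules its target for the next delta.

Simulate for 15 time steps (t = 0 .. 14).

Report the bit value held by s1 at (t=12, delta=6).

[bits: s1,s2,s3,s0,s4,clk]
t=0: Δ0=100100 Δ1=100101 Δ2=110101 Δ3=010011 Δ4=010111 Δ5=011101 Δ6=010101 | 6Δ
t=1: Δ0=010101 Δ1=010100 | 1Δ
t=2: Δ0=010100 Δ1=010101 Δ2=000101 Δ3=100011 Δ4=100111 Δ5=100101 | 5Δ
t=3: Δ0=100101 Δ1=100100 | 1Δ
t=4: Δ0=100100 Δ1=100101 Δ2=110101 Δ3=010011 Δ4=010111 Δ5=011101 Δ6=010101 | 6Δ
t=5: Δ0=010101 Δ1=010100 | 1Δ
t=6: Δ0=010100 Δ1=010101 Δ2=000101 Δ3=100011 Δ4=100111 Δ5=100101 | 5Δ
t=7: Δ0=100101 Δ1=100100 | 1Δ
t=8: Δ0=100100 Δ1=100101 Δ2=110101 Δ3=010011 Δ4=010111 Δ5=011101 Δ6=010101 | 6Δ
t=9: Δ0=010101 Δ1=010100 | 1Δ
t=10: Δ0=010100 Δ1=010101 Δ2=000101 Δ3=100011 Δ4=100111 Δ5=100101 | 5Δ
t=11: Δ0=100101 Δ1=100100 | 1Δ
t=12: Δ0=100100 Δ1=100101 Δ2=110101 Δ3=010011 Δ4=010111 Δ5=011101 Δ6=010101 | 6Δ
t=13: Δ0=010101 Δ1=010100 | 1Δ
t=14: Δ0=010100 Δ1=010101 Δ2=000101 Δ3=100011 Δ4=100111 Δ5=100101 | 5Δ

0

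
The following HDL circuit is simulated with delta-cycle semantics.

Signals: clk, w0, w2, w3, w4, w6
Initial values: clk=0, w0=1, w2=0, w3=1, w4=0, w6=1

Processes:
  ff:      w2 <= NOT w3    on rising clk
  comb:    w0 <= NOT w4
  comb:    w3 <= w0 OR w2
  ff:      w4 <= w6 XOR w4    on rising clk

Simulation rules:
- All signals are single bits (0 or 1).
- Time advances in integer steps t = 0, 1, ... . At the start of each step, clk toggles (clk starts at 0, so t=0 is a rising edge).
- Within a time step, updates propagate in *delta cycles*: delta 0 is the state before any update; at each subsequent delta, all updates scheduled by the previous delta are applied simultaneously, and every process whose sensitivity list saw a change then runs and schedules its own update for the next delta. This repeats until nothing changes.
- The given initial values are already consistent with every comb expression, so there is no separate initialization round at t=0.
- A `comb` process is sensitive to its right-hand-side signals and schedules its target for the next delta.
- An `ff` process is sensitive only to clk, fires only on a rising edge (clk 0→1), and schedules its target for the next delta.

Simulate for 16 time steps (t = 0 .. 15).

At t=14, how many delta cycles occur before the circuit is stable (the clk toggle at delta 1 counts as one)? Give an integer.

3

t0.Δ0 w2=0 w6=1 w4=0 w3=1 w0=1 clk=0
t0.Δ1 w2=0 w6=1 w4=0 w3=1 w0=1 clk=1
t0.Δ2 w2=0 w6=1 w4=1 w3=1 w0=1 clk=1
t0.Δ3 w2=0 w6=1 w4=1 w3=1 w0=0 clk=1
t0.Δ4 w2=0 w6=1 w4=1 w3=0 w0=0 clk=1
t1.Δ0 w2=0 w6=1 w4=1 w3=0 w0=0 clk=1
t1.Δ1 w2=0 w6=1 w4=1 w3=0 w0=0 clk=0
t2.Δ0 w2=0 w6=1 w4=1 w3=0 w0=0 clk=0
t2.Δ1 w2=0 w6=1 w4=1 w3=0 w0=0 clk=1
t2.Δ2 w2=1 w6=1 w4=0 w3=0 w0=0 clk=1
t2.Δ3 w2=1 w6=1 w4=0 w3=1 w0=1 clk=1
t3.Δ0 w2=1 w6=1 w4=0 w3=1 w0=1 clk=1
t3.Δ1 w2=1 w6=1 w4=0 w3=1 w0=1 clk=0
t4.Δ0 w2=1 w6=1 w4=0 w3=1 w0=1 clk=0
t4.Δ1 w2=1 w6=1 w4=0 w3=1 w0=1 clk=1
t4.Δ2 w2=0 w6=1 w4=1 w3=1 w0=1 clk=1
t4.Δ3 w2=0 w6=1 w4=1 w3=1 w0=0 clk=1
t4.Δ4 w2=0 w6=1 w4=1 w3=0 w0=0 clk=1
t5.Δ0 w2=0 w6=1 w4=1 w3=0 w0=0 clk=1
t5.Δ1 w2=0 w6=1 w4=1 w3=0 w0=0 clk=0
t6.Δ0 w2=0 w6=1 w4=1 w3=0 w0=0 clk=0
t6.Δ1 w2=0 w6=1 w4=1 w3=0 w0=0 clk=1
t6.Δ2 w2=1 w6=1 w4=0 w3=0 w0=0 clk=1
t6.Δ3 w2=1 w6=1 w4=0 w3=1 w0=1 clk=1
t7.Δ0 w2=1 w6=1 w4=0 w3=1 w0=1 clk=1
t7.Δ1 w2=1 w6=1 w4=0 w3=1 w0=1 clk=0
t8.Δ0 w2=1 w6=1 w4=0 w3=1 w0=1 clk=0
t8.Δ1 w2=1 w6=1 w4=0 w3=1 w0=1 clk=1
t8.Δ2 w2=0 w6=1 w4=1 w3=1 w0=1 clk=1
t8.Δ3 w2=0 w6=1 w4=1 w3=1 w0=0 clk=1
t8.Δ4 w2=0 w6=1 w4=1 w3=0 w0=0 clk=1
t9.Δ0 w2=0 w6=1 w4=1 w3=0 w0=0 clk=1
t9.Δ1 w2=0 w6=1 w4=1 w3=0 w0=0 clk=0
t10.Δ0 w2=0 w6=1 w4=1 w3=0 w0=0 clk=0
t10.Δ1 w2=0 w6=1 w4=1 w3=0 w0=0 clk=1
t10.Δ2 w2=1 w6=1 w4=0 w3=0 w0=0 clk=1
t10.Δ3 w2=1 w6=1 w4=0 w3=1 w0=1 clk=1
t11.Δ0 w2=1 w6=1 w4=0 w3=1 w0=1 clk=1
t11.Δ1 w2=1 w6=1 w4=0 w3=1 w0=1 clk=0
t12.Δ0 w2=1 w6=1 w4=0 w3=1 w0=1 clk=0
t12.Δ1 w2=1 w6=1 w4=0 w3=1 w0=1 clk=1
t12.Δ2 w2=0 w6=1 w4=1 w3=1 w0=1 clk=1
t12.Δ3 w2=0 w6=1 w4=1 w3=1 w0=0 clk=1
t12.Δ4 w2=0 w6=1 w4=1 w3=0 w0=0 clk=1
t13.Δ0 w2=0 w6=1 w4=1 w3=0 w0=0 clk=1
t13.Δ1 w2=0 w6=1 w4=1 w3=0 w0=0 clk=0
t14.Δ0 w2=0 w6=1 w4=1 w3=0 w0=0 clk=0
t14.Δ1 w2=0 w6=1 w4=1 w3=0 w0=0 clk=1
t14.Δ2 w2=1 w6=1 w4=0 w3=0 w0=0 clk=1
t14.Δ3 w2=1 w6=1 w4=0 w3=1 w0=1 clk=1
t15.Δ0 w2=1 w6=1 w4=0 w3=1 w0=1 clk=1
t15.Δ1 w2=1 w6=1 w4=0 w3=1 w0=1 clk=0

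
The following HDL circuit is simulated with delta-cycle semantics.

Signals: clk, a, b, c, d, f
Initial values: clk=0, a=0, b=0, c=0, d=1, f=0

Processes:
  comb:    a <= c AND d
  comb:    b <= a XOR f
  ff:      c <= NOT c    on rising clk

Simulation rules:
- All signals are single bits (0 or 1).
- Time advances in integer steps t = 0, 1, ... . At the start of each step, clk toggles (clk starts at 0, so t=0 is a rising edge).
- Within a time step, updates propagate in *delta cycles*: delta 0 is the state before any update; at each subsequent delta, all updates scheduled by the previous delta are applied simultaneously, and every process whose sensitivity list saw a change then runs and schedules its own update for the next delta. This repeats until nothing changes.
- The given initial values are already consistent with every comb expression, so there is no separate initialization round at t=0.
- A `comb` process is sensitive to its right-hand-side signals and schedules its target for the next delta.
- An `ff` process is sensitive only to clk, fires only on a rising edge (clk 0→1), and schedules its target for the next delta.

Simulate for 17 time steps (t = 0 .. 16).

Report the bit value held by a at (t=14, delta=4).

t0.Δ0 a=0 c=0 clk=0 d=1 f=0 b=0
t0.Δ1 a=0 c=0 clk=1 d=1 f=0 b=0
t0.Δ2 a=0 c=1 clk=1 d=1 f=0 b=0
t0.Δ3 a=1 c=1 clk=1 d=1 f=0 b=0
t0.Δ4 a=1 c=1 clk=1 d=1 f=0 b=1
t1.Δ0 a=1 c=1 clk=1 d=1 f=0 b=1
t1.Δ1 a=1 c=1 clk=0 d=1 f=0 b=1
t2.Δ0 a=1 c=1 clk=0 d=1 f=0 b=1
t2.Δ1 a=1 c=1 clk=1 d=1 f=0 b=1
t2.Δ2 a=1 c=0 clk=1 d=1 f=0 b=1
t2.Δ3 a=0 c=0 clk=1 d=1 f=0 b=1
t2.Δ4 a=0 c=0 clk=1 d=1 f=0 b=0
t3.Δ0 a=0 c=0 clk=1 d=1 f=0 b=0
t3.Δ1 a=0 c=0 clk=0 d=1 f=0 b=0
t4.Δ0 a=0 c=0 clk=0 d=1 f=0 b=0
t4.Δ1 a=0 c=0 clk=1 d=1 f=0 b=0
t4.Δ2 a=0 c=1 clk=1 d=1 f=0 b=0
t4.Δ3 a=1 c=1 clk=1 d=1 f=0 b=0
t4.Δ4 a=1 c=1 clk=1 d=1 f=0 b=1
t5.Δ0 a=1 c=1 clk=1 d=1 f=0 b=1
t5.Δ1 a=1 c=1 clk=0 d=1 f=0 b=1
t6.Δ0 a=1 c=1 clk=0 d=1 f=0 b=1
t6.Δ1 a=1 c=1 clk=1 d=1 f=0 b=1
t6.Δ2 a=1 c=0 clk=1 d=1 f=0 b=1
t6.Δ3 a=0 c=0 clk=1 d=1 f=0 b=1
t6.Δ4 a=0 c=0 clk=1 d=1 f=0 b=0
t7.Δ0 a=0 c=0 clk=1 d=1 f=0 b=0
t7.Δ1 a=0 c=0 clk=0 d=1 f=0 b=0
t8.Δ0 a=0 c=0 clk=0 d=1 f=0 b=0
t8.Δ1 a=0 c=0 clk=1 d=1 f=0 b=0
t8.Δ2 a=0 c=1 clk=1 d=1 f=0 b=0
t8.Δ3 a=1 c=1 clk=1 d=1 f=0 b=0
t8.Δ4 a=1 c=1 clk=1 d=1 f=0 b=1
t9.Δ0 a=1 c=1 clk=1 d=1 f=0 b=1
t9.Δ1 a=1 c=1 clk=0 d=1 f=0 b=1
t10.Δ0 a=1 c=1 clk=0 d=1 f=0 b=1
t10.Δ1 a=1 c=1 clk=1 d=1 f=0 b=1
t10.Δ2 a=1 c=0 clk=1 d=1 f=0 b=1
t10.Δ3 a=0 c=0 clk=1 d=1 f=0 b=1
t10.Δ4 a=0 c=0 clk=1 d=1 f=0 b=0
t11.Δ0 a=0 c=0 clk=1 d=1 f=0 b=0
t11.Δ1 a=0 c=0 clk=0 d=1 f=0 b=0
t12.Δ0 a=0 c=0 clk=0 d=1 f=0 b=0
t12.Δ1 a=0 c=0 clk=1 d=1 f=0 b=0
t12.Δ2 a=0 c=1 clk=1 d=1 f=0 b=0
t12.Δ3 a=1 c=1 clk=1 d=1 f=0 b=0
t12.Δ4 a=1 c=1 clk=1 d=1 f=0 b=1
t13.Δ0 a=1 c=1 clk=1 d=1 f=0 b=1
t13.Δ1 a=1 c=1 clk=0 d=1 f=0 b=1
t14.Δ0 a=1 c=1 clk=0 d=1 f=0 b=1
t14.Δ1 a=1 c=1 clk=1 d=1 f=0 b=1
t14.Δ2 a=1 c=0 clk=1 d=1 f=0 b=1
t14.Δ3 a=0 c=0 clk=1 d=1 f=0 b=1
t14.Δ4 a=0 c=0 clk=1 d=1 f=0 b=0
t15.Δ0 a=0 c=0 clk=1 d=1 f=0 b=0
t15.Δ1 a=0 c=0 clk=0 d=1 f=0 b=0
t16.Δ0 a=0 c=0 clk=0 d=1 f=0 b=0
t16.Δ1 a=0 c=0 clk=1 d=1 f=0 b=0
t16.Δ2 a=0 c=1 clk=1 d=1 f=0 b=0
t16.Δ3 a=1 c=1 clk=1 d=1 f=0 b=0
t16.Δ4 a=1 c=1 clk=1 d=1 f=0 b=1

0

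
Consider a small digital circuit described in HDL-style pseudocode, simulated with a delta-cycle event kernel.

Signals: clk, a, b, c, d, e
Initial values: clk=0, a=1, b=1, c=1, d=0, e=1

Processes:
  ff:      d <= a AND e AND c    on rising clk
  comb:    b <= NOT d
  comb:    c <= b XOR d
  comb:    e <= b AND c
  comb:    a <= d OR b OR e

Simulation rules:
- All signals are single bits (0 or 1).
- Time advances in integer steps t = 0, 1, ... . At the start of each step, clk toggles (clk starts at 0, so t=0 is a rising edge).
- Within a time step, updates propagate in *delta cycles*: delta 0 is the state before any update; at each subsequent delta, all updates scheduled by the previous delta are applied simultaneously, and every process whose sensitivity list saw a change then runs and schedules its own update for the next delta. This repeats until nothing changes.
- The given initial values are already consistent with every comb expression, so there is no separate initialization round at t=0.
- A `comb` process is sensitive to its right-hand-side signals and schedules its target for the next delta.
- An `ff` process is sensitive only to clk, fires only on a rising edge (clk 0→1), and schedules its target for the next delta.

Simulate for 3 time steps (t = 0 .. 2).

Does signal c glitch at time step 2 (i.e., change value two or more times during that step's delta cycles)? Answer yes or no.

yes

t=0 Δ0: a=1 b=1 e=1 d=0 c=1 clk=0
  Δ1: clk:0→1
  Δ2: d:0→1
  Δ3: b:1→0, c:1→0
  Δ4: e:1→0, c:0→1
  (4Δ to stable)
t=1 Δ0: a=1 b=0 e=0 d=1 c=1 clk=1
  Δ1: clk:1→0
  (1Δ to stable)
t=2 Δ0: a=1 b=0 e=0 d=1 c=1 clk=0
  Δ1: clk:0→1
  Δ2: d:1→0
  Δ3: a:1→0, b:0→1, c:1→0
  Δ4: a:0→1, c:0→1
  Δ5: e:0→1
  (5Δ to stable)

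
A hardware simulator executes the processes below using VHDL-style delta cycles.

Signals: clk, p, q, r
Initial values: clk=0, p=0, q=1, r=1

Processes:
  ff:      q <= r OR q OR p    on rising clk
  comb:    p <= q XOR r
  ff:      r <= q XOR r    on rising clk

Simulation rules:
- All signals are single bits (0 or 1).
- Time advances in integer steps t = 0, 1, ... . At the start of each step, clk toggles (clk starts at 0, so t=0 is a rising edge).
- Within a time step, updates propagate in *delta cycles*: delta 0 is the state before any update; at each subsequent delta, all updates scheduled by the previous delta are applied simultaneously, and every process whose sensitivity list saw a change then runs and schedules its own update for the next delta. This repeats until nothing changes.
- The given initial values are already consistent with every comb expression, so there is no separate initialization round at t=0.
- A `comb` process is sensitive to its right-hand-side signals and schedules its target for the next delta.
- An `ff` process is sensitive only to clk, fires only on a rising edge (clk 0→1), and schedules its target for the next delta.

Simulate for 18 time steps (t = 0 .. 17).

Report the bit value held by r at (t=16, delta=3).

[bits: r,p,clk,q]
t=0: Δ0=1001 Δ1=1011 Δ2=0011 Δ3=0111 | 3Δ
t=1: Δ0=0111 Δ1=0101 | 1Δ
t=2: Δ0=0101 Δ1=0111 Δ2=1111 Δ3=1011 | 3Δ
t=3: Δ0=1011 Δ1=1001 | 1Δ
t=4: Δ0=1001 Δ1=1011 Δ2=0011 Δ3=0111 | 3Δ
t=5: Δ0=0111 Δ1=0101 | 1Δ
t=6: Δ0=0101 Δ1=0111 Δ2=1111 Δ3=1011 | 3Δ
t=7: Δ0=1011 Δ1=1001 | 1Δ
t=8: Δ0=1001 Δ1=1011 Δ2=0011 Δ3=0111 | 3Δ
t=9: Δ0=0111 Δ1=0101 | 1Δ
t=10: Δ0=0101 Δ1=0111 Δ2=1111 Δ3=1011 | 3Δ
t=11: Δ0=1011 Δ1=1001 | 1Δ
t=12: Δ0=1001 Δ1=1011 Δ2=0011 Δ3=0111 | 3Δ
t=13: Δ0=0111 Δ1=0101 | 1Δ
t=14: Δ0=0101 Δ1=0111 Δ2=1111 Δ3=1011 | 3Δ
t=15: Δ0=1011 Δ1=1001 | 1Δ
t=16: Δ0=1001 Δ1=1011 Δ2=0011 Δ3=0111 | 3Δ
t=17: Δ0=0111 Δ1=0101 | 1Δ

0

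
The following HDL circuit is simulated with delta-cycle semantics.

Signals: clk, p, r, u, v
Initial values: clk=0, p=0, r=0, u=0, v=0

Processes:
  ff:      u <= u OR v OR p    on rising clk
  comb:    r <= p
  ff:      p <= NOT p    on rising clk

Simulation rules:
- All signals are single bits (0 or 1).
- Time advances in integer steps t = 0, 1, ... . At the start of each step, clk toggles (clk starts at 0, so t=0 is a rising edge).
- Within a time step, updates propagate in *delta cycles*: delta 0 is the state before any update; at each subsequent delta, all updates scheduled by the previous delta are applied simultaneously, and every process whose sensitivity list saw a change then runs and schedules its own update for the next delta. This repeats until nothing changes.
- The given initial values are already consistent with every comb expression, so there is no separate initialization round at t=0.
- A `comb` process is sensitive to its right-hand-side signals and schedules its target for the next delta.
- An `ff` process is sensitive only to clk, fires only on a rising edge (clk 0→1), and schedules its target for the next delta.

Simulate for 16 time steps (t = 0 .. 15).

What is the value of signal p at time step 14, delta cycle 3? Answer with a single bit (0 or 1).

t0.Δ0 clk=0 v=0 p=0 r=0 u=0
t0.Δ1 clk=1 v=0 p=0 r=0 u=0
t0.Δ2 clk=1 v=0 p=1 r=0 u=0
t0.Δ3 clk=1 v=0 p=1 r=1 u=0
t1.Δ0 clk=1 v=0 p=1 r=1 u=0
t1.Δ1 clk=0 v=0 p=1 r=1 u=0
t2.Δ0 clk=0 v=0 p=1 r=1 u=0
t2.Δ1 clk=1 v=0 p=1 r=1 u=0
t2.Δ2 clk=1 v=0 p=0 r=1 u=1
t2.Δ3 clk=1 v=0 p=0 r=0 u=1
t3.Δ0 clk=1 v=0 p=0 r=0 u=1
t3.Δ1 clk=0 v=0 p=0 r=0 u=1
t4.Δ0 clk=0 v=0 p=0 r=0 u=1
t4.Δ1 clk=1 v=0 p=0 r=0 u=1
t4.Δ2 clk=1 v=0 p=1 r=0 u=1
t4.Δ3 clk=1 v=0 p=1 r=1 u=1
t5.Δ0 clk=1 v=0 p=1 r=1 u=1
t5.Δ1 clk=0 v=0 p=1 r=1 u=1
t6.Δ0 clk=0 v=0 p=1 r=1 u=1
t6.Δ1 clk=1 v=0 p=1 r=1 u=1
t6.Δ2 clk=1 v=0 p=0 r=1 u=1
t6.Δ3 clk=1 v=0 p=0 r=0 u=1
t7.Δ0 clk=1 v=0 p=0 r=0 u=1
t7.Δ1 clk=0 v=0 p=0 r=0 u=1
t8.Δ0 clk=0 v=0 p=0 r=0 u=1
t8.Δ1 clk=1 v=0 p=0 r=0 u=1
t8.Δ2 clk=1 v=0 p=1 r=0 u=1
t8.Δ3 clk=1 v=0 p=1 r=1 u=1
t9.Δ0 clk=1 v=0 p=1 r=1 u=1
t9.Δ1 clk=0 v=0 p=1 r=1 u=1
t10.Δ0 clk=0 v=0 p=1 r=1 u=1
t10.Δ1 clk=1 v=0 p=1 r=1 u=1
t10.Δ2 clk=1 v=0 p=0 r=1 u=1
t10.Δ3 clk=1 v=0 p=0 r=0 u=1
t11.Δ0 clk=1 v=0 p=0 r=0 u=1
t11.Δ1 clk=0 v=0 p=0 r=0 u=1
t12.Δ0 clk=0 v=0 p=0 r=0 u=1
t12.Δ1 clk=1 v=0 p=0 r=0 u=1
t12.Δ2 clk=1 v=0 p=1 r=0 u=1
t12.Δ3 clk=1 v=0 p=1 r=1 u=1
t13.Δ0 clk=1 v=0 p=1 r=1 u=1
t13.Δ1 clk=0 v=0 p=1 r=1 u=1
t14.Δ0 clk=0 v=0 p=1 r=1 u=1
t14.Δ1 clk=1 v=0 p=1 r=1 u=1
t14.Δ2 clk=1 v=0 p=0 r=1 u=1
t14.Δ3 clk=1 v=0 p=0 r=0 u=1
t15.Δ0 clk=1 v=0 p=0 r=0 u=1
t15.Δ1 clk=0 v=0 p=0 r=0 u=1

0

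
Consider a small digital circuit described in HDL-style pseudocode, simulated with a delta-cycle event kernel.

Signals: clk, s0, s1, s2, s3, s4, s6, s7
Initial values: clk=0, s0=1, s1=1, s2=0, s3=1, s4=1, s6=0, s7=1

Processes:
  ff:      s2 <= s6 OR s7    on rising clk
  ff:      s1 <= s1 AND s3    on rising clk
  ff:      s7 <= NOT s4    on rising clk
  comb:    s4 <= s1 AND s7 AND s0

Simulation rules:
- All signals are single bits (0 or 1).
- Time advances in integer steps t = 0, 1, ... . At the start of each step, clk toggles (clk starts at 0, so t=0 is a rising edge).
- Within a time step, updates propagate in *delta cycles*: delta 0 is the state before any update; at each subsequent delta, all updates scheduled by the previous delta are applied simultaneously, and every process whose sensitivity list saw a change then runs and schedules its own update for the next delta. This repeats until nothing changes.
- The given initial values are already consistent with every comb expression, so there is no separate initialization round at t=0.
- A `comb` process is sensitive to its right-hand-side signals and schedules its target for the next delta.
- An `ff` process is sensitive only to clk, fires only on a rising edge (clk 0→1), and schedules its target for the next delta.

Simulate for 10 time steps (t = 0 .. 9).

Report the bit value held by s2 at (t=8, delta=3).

1

[bits: s1,s6,s7,s2,clk,s4,s0,s3]
t=0: Δ0=10100111 Δ1=10101111 Δ2=10011111 Δ3=10011011 | 3Δ
t=1: Δ0=10011011 Δ1=10010011 | 1Δ
t=2: Δ0=10010011 Δ1=10011011 Δ2=10101011 Δ3=10101111 | 3Δ
t=3: Δ0=10101111 Δ1=10100111 | 1Δ
t=4: Δ0=10100111 Δ1=10101111 Δ2=10011111 Δ3=10011011 | 3Δ
t=5: Δ0=10011011 Δ1=10010011 | 1Δ
t=6: Δ0=10010011 Δ1=10011011 Δ2=10101011 Δ3=10101111 | 3Δ
t=7: Δ0=10101111 Δ1=10100111 | 1Δ
t=8: Δ0=10100111 Δ1=10101111 Δ2=10011111 Δ3=10011011 | 3Δ
t=9: Δ0=10011011 Δ1=10010011 | 1Δ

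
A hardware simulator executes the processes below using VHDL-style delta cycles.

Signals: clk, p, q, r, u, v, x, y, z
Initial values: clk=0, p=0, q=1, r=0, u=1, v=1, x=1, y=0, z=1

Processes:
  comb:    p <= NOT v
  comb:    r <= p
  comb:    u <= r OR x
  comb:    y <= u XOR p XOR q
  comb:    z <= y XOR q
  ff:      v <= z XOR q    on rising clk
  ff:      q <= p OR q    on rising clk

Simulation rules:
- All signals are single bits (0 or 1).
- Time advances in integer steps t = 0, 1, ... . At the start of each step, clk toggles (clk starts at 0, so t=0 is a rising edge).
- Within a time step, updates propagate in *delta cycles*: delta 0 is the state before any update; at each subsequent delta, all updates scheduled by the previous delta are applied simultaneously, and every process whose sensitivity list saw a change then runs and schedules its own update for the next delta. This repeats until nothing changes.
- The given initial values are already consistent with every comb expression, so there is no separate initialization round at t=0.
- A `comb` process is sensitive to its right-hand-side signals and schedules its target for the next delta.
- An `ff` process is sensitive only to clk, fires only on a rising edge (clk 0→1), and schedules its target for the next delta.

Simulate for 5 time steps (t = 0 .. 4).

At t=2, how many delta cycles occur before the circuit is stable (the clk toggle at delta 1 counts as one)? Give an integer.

5

t=0 Δ0: u=1 r=0 y=0 clk=0 v=1 x=1 z=1 q=1 p=0
  Δ1: clk:0→1
  Δ2: v:1→0
  Δ3: p:0→1
  Δ4: r:0→1, y:0→1
  Δ5: z:1→0
  (5Δ to stable)
t=1 Δ0: u=1 r=1 y=1 clk=1 v=0 x=1 z=0 q=1 p=1
  Δ1: clk:1→0
  (1Δ to stable)
t=2 Δ0: u=1 r=1 y=1 clk=0 v=0 x=1 z=0 q=1 p=1
  Δ1: clk:0→1
  Δ2: v:0→1
  Δ3: p:1→0
  Δ4: r:1→0, y:1→0
  Δ5: z:0→1
  (5Δ to stable)
t=3 Δ0: u=1 r=0 y=0 clk=1 v=1 x=1 z=1 q=1 p=0
  Δ1: clk:1→0
  (1Δ to stable)
t=4 Δ0: u=1 r=0 y=0 clk=0 v=1 x=1 z=1 q=1 p=0
  Δ1: clk:0→1
  Δ2: v:1→0
  Δ3: p:0→1
  Δ4: r:0→1, y:0→1
  Δ5: z:1→0
  (5Δ to stable)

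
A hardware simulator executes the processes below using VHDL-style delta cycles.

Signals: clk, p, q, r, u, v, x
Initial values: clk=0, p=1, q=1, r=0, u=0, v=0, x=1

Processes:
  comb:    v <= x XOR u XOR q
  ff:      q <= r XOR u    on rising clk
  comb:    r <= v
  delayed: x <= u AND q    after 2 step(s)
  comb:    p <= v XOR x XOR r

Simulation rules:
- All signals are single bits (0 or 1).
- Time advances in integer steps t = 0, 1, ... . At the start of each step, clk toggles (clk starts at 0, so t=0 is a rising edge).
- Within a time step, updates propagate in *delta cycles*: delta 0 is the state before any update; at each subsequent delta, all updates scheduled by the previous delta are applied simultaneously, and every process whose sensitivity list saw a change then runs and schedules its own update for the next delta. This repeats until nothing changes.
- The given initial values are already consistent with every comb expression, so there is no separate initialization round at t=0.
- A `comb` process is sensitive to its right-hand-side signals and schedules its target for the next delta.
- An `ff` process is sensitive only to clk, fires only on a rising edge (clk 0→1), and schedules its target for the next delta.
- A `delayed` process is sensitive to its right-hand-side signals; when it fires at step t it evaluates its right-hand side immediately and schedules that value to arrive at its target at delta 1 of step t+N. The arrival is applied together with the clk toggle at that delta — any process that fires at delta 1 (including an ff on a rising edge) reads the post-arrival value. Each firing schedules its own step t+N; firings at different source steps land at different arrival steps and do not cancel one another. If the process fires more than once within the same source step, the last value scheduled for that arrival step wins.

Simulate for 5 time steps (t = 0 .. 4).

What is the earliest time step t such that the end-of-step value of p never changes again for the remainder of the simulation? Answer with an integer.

t0.Δ0 q=1 x=1 v=0 clk=0 u=0 p=1 r=0
t0.Δ1 q=1 x=1 v=0 clk=1 u=0 p=1 r=0
t0.Δ2 q=0 x=1 v=0 clk=1 u=0 p=1 r=0
t0.Δ3 q=0 x=1 v=1 clk=1 u=0 p=1 r=0
t0.Δ4 q=0 x=1 v=1 clk=1 u=0 p=0 r=1
t0.Δ5 q=0 x=1 v=1 clk=1 u=0 p=1 r=1
t1.Δ0 q=0 x=1 v=1 clk=1 u=0 p=1 r=1
t1.Δ1 q=0 x=1 v=1 clk=0 u=0 p=1 r=1
t2.Δ0 q=0 x=1 v=1 clk=0 u=0 p=1 r=1
t2.Δ1 q=0 x=0 v=1 clk=1 u=0 p=1 r=1
t2.Δ2 q=1 x=0 v=0 clk=1 u=0 p=0 r=1
t2.Δ3 q=1 x=0 v=1 clk=1 u=0 p=1 r=0
t2.Δ4 q=1 x=0 v=1 clk=1 u=0 p=1 r=1
t2.Δ5 q=1 x=0 v=1 clk=1 u=0 p=0 r=1
t3.Δ0 q=1 x=0 v=1 clk=1 u=0 p=0 r=1
t3.Δ1 q=1 x=0 v=1 clk=0 u=0 p=0 r=1
t4.Δ0 q=1 x=0 v=1 clk=0 u=0 p=0 r=1
t4.Δ1 q=1 x=0 v=1 clk=1 u=0 p=0 r=1

2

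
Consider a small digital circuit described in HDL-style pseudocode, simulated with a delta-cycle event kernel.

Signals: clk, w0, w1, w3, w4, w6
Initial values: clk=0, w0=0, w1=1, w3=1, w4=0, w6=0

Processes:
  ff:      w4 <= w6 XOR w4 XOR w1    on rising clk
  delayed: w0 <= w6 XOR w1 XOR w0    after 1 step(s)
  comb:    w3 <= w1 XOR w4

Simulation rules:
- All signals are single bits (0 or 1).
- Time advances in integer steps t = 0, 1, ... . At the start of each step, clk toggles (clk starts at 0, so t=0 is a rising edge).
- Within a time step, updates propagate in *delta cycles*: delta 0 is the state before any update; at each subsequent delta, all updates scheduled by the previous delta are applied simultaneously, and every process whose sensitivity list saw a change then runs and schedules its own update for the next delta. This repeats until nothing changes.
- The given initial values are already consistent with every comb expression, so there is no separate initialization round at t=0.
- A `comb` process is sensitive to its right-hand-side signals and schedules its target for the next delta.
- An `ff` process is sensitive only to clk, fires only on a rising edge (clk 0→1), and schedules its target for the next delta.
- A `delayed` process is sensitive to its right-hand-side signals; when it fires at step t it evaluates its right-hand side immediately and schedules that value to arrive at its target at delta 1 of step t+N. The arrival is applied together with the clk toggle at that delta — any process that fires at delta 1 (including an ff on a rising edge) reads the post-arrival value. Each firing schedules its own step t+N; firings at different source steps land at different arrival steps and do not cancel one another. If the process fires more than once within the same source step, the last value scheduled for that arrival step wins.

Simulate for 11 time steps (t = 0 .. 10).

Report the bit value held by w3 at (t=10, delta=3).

1

[bits: w3,w1,w6,w4,w0,clk]
t=0: Δ0=110000 Δ1=110001 Δ2=110101 Δ3=010101 | 3Δ
t=1: Δ0=010101 Δ1=010100 | 1Δ
t=2: Δ0=010100 Δ1=010101 Δ2=010001 Δ3=110001 | 3Δ
t=3: Δ0=110001 Δ1=110000 | 1Δ
t=4: Δ0=110000 Δ1=110001 Δ2=110101 Δ3=010101 | 3Δ
t=5: Δ0=010101 Δ1=010100 | 1Δ
t=6: Δ0=010100 Δ1=010101 Δ2=010001 Δ3=110001 | 3Δ
t=7: Δ0=110001 Δ1=110000 | 1Δ
t=8: Δ0=110000 Δ1=110001 Δ2=110101 Δ3=010101 | 3Δ
t=9: Δ0=010101 Δ1=010100 | 1Δ
t=10: Δ0=010100 Δ1=010101 Δ2=010001 Δ3=110001 | 3Δ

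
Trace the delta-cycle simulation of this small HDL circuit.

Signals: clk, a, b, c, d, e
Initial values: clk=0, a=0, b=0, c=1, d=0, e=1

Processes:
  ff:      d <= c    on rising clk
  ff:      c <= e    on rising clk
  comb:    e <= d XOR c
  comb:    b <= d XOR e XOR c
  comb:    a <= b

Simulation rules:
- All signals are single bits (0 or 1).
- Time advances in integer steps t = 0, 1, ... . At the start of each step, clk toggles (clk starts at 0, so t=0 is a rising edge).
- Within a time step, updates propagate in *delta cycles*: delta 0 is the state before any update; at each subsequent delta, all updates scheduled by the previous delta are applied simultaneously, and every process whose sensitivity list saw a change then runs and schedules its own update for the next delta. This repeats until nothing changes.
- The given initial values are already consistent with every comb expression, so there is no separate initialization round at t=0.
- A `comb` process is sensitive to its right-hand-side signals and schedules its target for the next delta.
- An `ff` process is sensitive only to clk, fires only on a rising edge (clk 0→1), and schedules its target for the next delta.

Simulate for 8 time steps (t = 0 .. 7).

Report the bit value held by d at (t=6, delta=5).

t0.Δ0 e=1 a=0 b=0 c=1 d=0 clk=0
t0.Δ1 e=1 a=0 b=0 c=1 d=0 clk=1
t0.Δ2 e=1 a=0 b=0 c=1 d=1 clk=1
t0.Δ3 e=0 a=0 b=1 c=1 d=1 clk=1
t0.Δ4 e=0 a=1 b=0 c=1 d=1 clk=1
t0.Δ5 e=0 a=0 b=0 c=1 d=1 clk=1
t1.Δ0 e=0 a=0 b=0 c=1 d=1 clk=1
t1.Δ1 e=0 a=0 b=0 c=1 d=1 clk=0
t2.Δ0 e=0 a=0 b=0 c=1 d=1 clk=0
t2.Δ1 e=0 a=0 b=0 c=1 d=1 clk=1
t2.Δ2 e=0 a=0 b=0 c=0 d=1 clk=1
t2.Δ3 e=1 a=0 b=1 c=0 d=1 clk=1
t2.Δ4 e=1 a=1 b=0 c=0 d=1 clk=1
t2.Δ5 e=1 a=0 b=0 c=0 d=1 clk=1
t3.Δ0 e=1 a=0 b=0 c=0 d=1 clk=1
t3.Δ1 e=1 a=0 b=0 c=0 d=1 clk=0
t4.Δ0 e=1 a=0 b=0 c=0 d=1 clk=0
t4.Δ1 e=1 a=0 b=0 c=0 d=1 clk=1
t4.Δ2 e=1 a=0 b=0 c=1 d=0 clk=1
t5.Δ0 e=1 a=0 b=0 c=1 d=0 clk=1
t5.Δ1 e=1 a=0 b=0 c=1 d=0 clk=0
t6.Δ0 e=1 a=0 b=0 c=1 d=0 clk=0
t6.Δ1 e=1 a=0 b=0 c=1 d=0 clk=1
t6.Δ2 e=1 a=0 b=0 c=1 d=1 clk=1
t6.Δ3 e=0 a=0 b=1 c=1 d=1 clk=1
t6.Δ4 e=0 a=1 b=0 c=1 d=1 clk=1
t6.Δ5 e=0 a=0 b=0 c=1 d=1 clk=1
t7.Δ0 e=0 a=0 b=0 c=1 d=1 clk=1
t7.Δ1 e=0 a=0 b=0 c=1 d=1 clk=0

1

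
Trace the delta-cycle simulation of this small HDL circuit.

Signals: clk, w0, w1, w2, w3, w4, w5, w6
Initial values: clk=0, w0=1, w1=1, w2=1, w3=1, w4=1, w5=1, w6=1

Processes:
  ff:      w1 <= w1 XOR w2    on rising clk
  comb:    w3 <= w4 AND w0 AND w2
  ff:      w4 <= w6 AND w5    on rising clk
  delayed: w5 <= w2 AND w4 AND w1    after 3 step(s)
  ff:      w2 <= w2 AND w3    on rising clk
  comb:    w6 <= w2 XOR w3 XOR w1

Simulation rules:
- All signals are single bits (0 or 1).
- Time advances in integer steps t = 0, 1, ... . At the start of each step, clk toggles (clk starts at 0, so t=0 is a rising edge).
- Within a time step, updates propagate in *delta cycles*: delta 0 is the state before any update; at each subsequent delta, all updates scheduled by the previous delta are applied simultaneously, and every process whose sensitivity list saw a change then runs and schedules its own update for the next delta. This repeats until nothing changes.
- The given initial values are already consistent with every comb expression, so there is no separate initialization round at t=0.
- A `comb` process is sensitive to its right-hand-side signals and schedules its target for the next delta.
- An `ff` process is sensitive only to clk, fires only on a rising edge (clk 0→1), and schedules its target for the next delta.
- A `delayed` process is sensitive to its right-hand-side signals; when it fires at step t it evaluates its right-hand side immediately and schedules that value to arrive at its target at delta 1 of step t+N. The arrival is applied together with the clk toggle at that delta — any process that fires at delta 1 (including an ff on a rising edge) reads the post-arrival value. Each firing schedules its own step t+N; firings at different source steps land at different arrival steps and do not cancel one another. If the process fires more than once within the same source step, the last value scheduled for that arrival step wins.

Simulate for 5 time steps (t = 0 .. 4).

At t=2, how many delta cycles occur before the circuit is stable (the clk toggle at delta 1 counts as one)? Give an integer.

4

[bits: w0,w2,clk,w5,w1,w6,w4,w3]
t=0: Δ0=11011111 Δ1=11111111 Δ2=11110111 Δ3=11110011 | 3Δ
t=1: Δ0=11110011 Δ1=11010011 | 1Δ
t=2: Δ0=11010011 Δ1=11110011 Δ2=11111001 Δ3=11111100 Δ4=11111000 | 4Δ
t=3: Δ0=11111000 Δ1=11001000 | 1Δ
t=4: Δ0=11001000 Δ1=11101000 Δ2=10100000 | 2Δ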